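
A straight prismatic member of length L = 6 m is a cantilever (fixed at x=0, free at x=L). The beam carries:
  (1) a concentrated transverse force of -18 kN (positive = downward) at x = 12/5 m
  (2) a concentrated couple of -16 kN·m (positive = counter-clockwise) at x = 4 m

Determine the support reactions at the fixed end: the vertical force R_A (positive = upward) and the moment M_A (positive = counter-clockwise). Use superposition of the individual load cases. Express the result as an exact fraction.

R_A = -18 kN, M_A = -136/5 kN·m

Load 1 — point force P=-18 kN at a=12/5 m (b=L-a=18/5):
  R_A = P = (-18) = -18 kN
  M_A = Pa = (-18)·(12/5) = -216/5 kN·m
Load 2 — applied couple M₀=-16 kN·m at a=4 m (b=L-a=2):
  R_A = 0 kN
  M_A = -M₀ = -(-16) = 16 kN·m
Superposition: R_A = -18 kN, M_A = -136/5 kN·m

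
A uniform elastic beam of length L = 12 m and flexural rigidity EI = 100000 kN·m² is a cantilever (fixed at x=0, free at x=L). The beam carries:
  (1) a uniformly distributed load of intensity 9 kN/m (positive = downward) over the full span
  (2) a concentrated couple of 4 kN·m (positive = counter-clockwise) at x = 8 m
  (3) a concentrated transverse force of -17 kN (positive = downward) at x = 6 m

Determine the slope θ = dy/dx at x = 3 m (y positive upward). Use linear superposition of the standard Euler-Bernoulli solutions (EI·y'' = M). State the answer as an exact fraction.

θ(3) = -1257/100000 rad

Load 1 — uniform load w=9 kN/m over full span:
  θ_1 = -wx(x²-3Lx+3L²)/(6EI) = -9·3·(3²-3·12·3+3·12²)/(6·100000) = -2997/200000 rad
Load 2 — applied couple M₀=4 kN·m at a=8 m (b=L-a=4):
  θ_2 = M₀x/EI  [x≤a] = 4·3/100000 = 3/25000 rad
Load 3 — point force P=-17 kN at a=6 m (b=L-a=6):
  θ_3 = -Px(2a-x)/(2EI)  [x≤a] = -(-17)·3·(2·6-3)/(2·100000) = 459/200000 rad
Superposition: θ = Σ θ_i = -1257/100000 rad ≈ -0.012570 rad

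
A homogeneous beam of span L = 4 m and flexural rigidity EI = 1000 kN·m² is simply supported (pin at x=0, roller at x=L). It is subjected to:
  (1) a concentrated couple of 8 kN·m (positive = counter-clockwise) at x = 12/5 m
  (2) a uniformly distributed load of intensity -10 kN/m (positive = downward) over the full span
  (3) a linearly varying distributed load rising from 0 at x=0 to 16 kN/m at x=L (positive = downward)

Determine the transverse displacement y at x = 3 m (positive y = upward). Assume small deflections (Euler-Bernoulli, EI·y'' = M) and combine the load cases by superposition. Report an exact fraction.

Load 1 — applied couple M₀=8 kN·m at a=12/5 m (b=L-a=8/5):
  y_1 = (M₀x³/(6L)-M₀(x-a)²/2+C₁x)/EI  [x>a] with C₁=M₀(3b²-L²)/(6L)=-208/75 = (8·3³/(6·4)-8·(3-(12/5))²/2+(-208/75)·3)/1000 = -19/25000 m
Load 2 — uniform load w=-10 kN/m over full span:
  y_2 = -wx(L³-2Lx²+x³)/(24EI) = -(-10)·3·(4³-2·4·3²+3³)/(24·1000) = 19/800 m
Load 3 — triangular load w₀=16 kN/m (0→w₀ over full span):
  y_3 = -w₀x(7L⁴-10L²x²+3x⁴)/(360LEI) = -16·3·(7·4⁴-10·4²·3²+3·3⁴)/(360·4·1000) = -119/6000 m
Superposition: y = Σ y_i = 947/300000 m ≈ 0.003157 m

y(3) = 947/300000 m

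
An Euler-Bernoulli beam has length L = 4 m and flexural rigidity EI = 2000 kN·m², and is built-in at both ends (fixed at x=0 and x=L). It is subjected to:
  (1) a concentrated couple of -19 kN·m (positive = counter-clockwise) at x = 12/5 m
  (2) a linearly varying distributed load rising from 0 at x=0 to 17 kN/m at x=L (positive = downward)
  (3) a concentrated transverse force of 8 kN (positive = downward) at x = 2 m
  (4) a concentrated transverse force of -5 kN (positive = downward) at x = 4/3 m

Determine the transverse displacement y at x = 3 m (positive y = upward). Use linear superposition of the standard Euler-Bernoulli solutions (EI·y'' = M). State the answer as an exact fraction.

y(3) = -55921/25920000 m

Load 1 — applied couple M₀=-19 kN·m at a=12/5 m (b=L-a=8/5):
  y_1 = (R_Ax³/6 - M_Ax²/2 - M₀(x-a)²/2)/EI  [x>a] with R_A=-171/25, M_A=-152/25 = ((-171/25)·3³/6 - (-152/25)·3²/2 - (-19)·(3-(12/5))²/2)/2000 = 0 m
Load 2 — triangular load w₀=17 kN/m (0→w₀ over full span):
  y_2 = -w₀x²(L-x)²(x+2L)/(120LEI) = -17·3²·(4-3)²·(3+2·4)/(120·4·2000) = -561/320000 m
Load 3 — point force P=8 kN at a=2 m (b=L-a=2):
  y_3 = -Pa²(L-x)²(3bL-(3b+a)(L-x))/(6L³EI)  [x>a] = -8·2²·(4-3)²·(3·2·4-(3·2+2)·(4-3))/(6·4³·2000) = -1/1500 m
Load 4 — point force P=-5 kN at a=4/3 m (b=L-a=8/3):
  y_4 = -Pa²(L-x)²(3bL-(3b+a)(L-x))/(6L³EI)  [x>a] = -(-5)·(4/3)²·(4-3)²·(3·(8/3)·4-(3·(8/3)+(4/3))·(4-3))/(6·4³·2000) = 17/64800 m
Superposition: y = Σ y_i = -55921/25920000 m ≈ -0.002157 m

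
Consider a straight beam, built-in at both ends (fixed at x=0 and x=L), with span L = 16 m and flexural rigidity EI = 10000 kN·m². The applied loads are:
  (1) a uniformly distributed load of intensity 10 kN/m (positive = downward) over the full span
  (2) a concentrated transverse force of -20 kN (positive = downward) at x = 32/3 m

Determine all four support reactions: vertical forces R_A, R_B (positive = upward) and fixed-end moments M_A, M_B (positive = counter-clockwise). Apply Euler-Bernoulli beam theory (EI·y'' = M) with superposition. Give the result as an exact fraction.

Load 1 — uniform load w=10 kN/m over full span:
  R_A = wL/2 = 10·16/2 = 80 kN
  M_A = wL²/12 = 10·16²/12 = 640/3 kN·m
  R_B = wL/2 = 10·16/2 = 80 kN
  M_B = -wL²/12 = -10·16²/12 = -640/3 kN·m
Load 2 — point force P=-20 kN at a=32/3 m (b=L-a=16/3):
  R_A = Pb²(3a+b)/L³ = (-20)·(16/3)²·(3·(32/3)+(16/3))/16³ = -140/27 kN
  M_A = Pab²/L² = (-20)·(32/3)·(16/3)²/16² = -640/27 kN·m
  R_B = Pa²(a+3b)/L³ = (-20)·(32/3)²·((32/3)+3·(16/3))/16³ = -400/27 kN
  M_B = -Pa²b/L² = -(-20)·(32/3)²·(16/3)/16² = 1280/27 kN·m
Superposition: R_A = 2020/27 kN, M_A = 5120/27 kN·m, R_B = 1760/27 kN, M_B = -4480/27 kN·m

R_A = 2020/27 kN, M_A = 5120/27 kN·m, R_B = 1760/27 kN, M_B = -4480/27 kN·m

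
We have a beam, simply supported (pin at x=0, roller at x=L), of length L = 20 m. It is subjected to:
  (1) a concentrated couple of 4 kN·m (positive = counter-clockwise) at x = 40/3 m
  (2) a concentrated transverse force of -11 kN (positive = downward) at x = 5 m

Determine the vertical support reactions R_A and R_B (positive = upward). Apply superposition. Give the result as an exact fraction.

Load 1 — applied couple M₀=4 kN·m at a=40/3 m (b=L-a=20/3):
  R_A = M₀/L = 4/20 = 1/5 kN
  R_B = -M₀/L = -4/20 = -1/5 kN
Load 2 — point force P=-11 kN at a=5 m (b=L-a=15):
  R_A = Pb/L = (-11)·15/20 = -33/4 kN
  R_B = Pa/L = (-11)·5/20 = -11/4 kN
Superposition: R_A = -161/20 kN, R_B = -59/20 kN

R_A = -161/20 kN, R_B = -59/20 kN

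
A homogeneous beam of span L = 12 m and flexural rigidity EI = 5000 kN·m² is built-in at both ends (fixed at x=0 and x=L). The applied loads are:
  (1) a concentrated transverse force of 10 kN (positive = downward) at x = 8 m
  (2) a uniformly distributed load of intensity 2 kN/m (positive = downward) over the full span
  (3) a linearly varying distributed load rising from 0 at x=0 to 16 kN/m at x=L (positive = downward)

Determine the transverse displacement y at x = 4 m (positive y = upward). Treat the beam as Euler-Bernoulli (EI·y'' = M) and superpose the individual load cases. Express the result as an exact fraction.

Load 1 — point force P=10 kN at a=8 m (b=L-a=4):
  y_1 = -Pb²x²(3aL-(3a+b)x)/(6L³EI)  [x≤a] = -10·4²·4²·(3·8·12-(3·8+4)·4)/(6·12³·5000) = -88/10125 m
Load 2 — uniform load w=2 kN/m over full span:
  y_2 = -wx²(L-x)²/(24EI) = -2·4²·(12-4)²/(24·5000) = -32/1875 m
Load 3 — triangular load w₀=16 kN/m (0→w₀ over full span):
  y_3 = -w₀x²(L-x)²(x+2L)/(120LEI) = -16·4²·(12-4)²·(4+2·12)/(120·12·5000) = -1792/28125 m
Superposition: y = Σ y_i = -22648/253125 m ≈ -0.089474 m

y(4) = -22648/253125 m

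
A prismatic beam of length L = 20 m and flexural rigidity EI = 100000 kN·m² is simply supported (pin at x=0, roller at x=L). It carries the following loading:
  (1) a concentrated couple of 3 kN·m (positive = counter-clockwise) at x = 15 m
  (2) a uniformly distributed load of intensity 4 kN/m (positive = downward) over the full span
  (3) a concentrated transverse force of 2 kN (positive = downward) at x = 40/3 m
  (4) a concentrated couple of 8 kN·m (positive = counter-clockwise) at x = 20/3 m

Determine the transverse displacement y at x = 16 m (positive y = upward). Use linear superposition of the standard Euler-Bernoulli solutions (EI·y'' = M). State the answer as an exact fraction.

Load 1 — applied couple M₀=3 kN·m at a=15 m (b=L-a=5):
  y_1 = (M₀x³/(6L)-M₀(x-a)²/2+C₁x)/EI  [x>a] with C₁=M₀(3b²-L²)/(6L)=-65/8 = (3·16³/(6·20)-3·(16-15)²/2+(-65/8)·16)/100000 = -291/1000000 m
Load 2 — uniform load w=4 kN/m over full span:
  y_2 = -wx(L³-2Lx²+x³)/(24EI) = -4·16·(20³-2·20·16²+16³)/(24·100000) = -464/9375 m
Load 3 — point force P=2 kN at a=40/3 m (b=L-a=20/3):
  y_3 = -Pa(L-x)(2Lx-a²-x²)/(6LEI)  [x>a] = -2·(40/3)·(20-16)·(2·20·16-(40/3)²-16²)/(6·20·100000) = -464/253125 m
Load 4 — applied couple M₀=8 kN·m at a=20/3 m (b=L-a=40/3):
  y_4 = (M₀x³/(6L)-M₀(x-a)²/2+C₁x)/EI  [x>a] with C₁=M₀(3b²-L²)/(6L)=80/9 = (8·16³/(6·20)-8·(16-(20/3))²/2+(80/9)·16)/100000 = 94/140625 m
Superposition: y = Σ y_i = -4126867/81000000 m ≈ -0.050949 m

y(16) = -4126867/81000000 m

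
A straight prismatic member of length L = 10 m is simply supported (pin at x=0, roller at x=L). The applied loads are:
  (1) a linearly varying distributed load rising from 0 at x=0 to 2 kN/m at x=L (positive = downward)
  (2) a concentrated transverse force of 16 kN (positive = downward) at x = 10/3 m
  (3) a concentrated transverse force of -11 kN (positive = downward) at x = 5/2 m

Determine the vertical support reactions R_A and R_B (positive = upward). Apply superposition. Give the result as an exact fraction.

R_A = 23/4 kN, R_B = 37/4 kN

Load 1 — triangular load w₀=2 kN/m (0→w₀ over full span):
  R_A = w₀L/6 = 2·10/6 = 10/3 kN
  R_B = w₀L/3 = 2·10/3 = 20/3 kN
Load 2 — point force P=16 kN at a=10/3 m (b=L-a=20/3):
  R_A = Pb/L = 16·(20/3)/10 = 32/3 kN
  R_B = Pa/L = 16·(10/3)/10 = 16/3 kN
Load 3 — point force P=-11 kN at a=5/2 m (b=L-a=15/2):
  R_A = Pb/L = (-11)·(15/2)/10 = -33/4 kN
  R_B = Pa/L = (-11)·(5/2)/10 = -11/4 kN
Superposition: R_A = 23/4 kN, R_B = 37/4 kN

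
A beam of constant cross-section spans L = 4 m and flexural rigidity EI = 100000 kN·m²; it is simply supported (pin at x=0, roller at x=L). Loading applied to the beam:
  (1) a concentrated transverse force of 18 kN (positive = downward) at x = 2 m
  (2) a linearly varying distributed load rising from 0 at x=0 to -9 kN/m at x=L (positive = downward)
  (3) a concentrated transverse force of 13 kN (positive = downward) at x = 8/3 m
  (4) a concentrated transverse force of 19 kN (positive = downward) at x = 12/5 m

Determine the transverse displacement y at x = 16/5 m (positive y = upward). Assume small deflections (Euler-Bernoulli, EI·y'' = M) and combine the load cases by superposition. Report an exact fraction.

Load 1 — point force P=18 kN at a=2 m (b=L-a=2):
  y_1 = -Pa(L-x)(2Lx-a²-x²)/(6LEI)  [x>a] = -18·2·(4-(16/5))·(2·4·(16/5)-2²-(16/5)²)/(6·4·100000) = -213/1562500 m
Load 2 — triangular load w₀=-9 kN/m (0→w₀ over full span):
  y_2 = -w₀x(7L⁴-10L²x²+3x⁴)/(360LEI) = -(-9)·(16/5)·(7·4⁴-10·4²·(16/5)²+3·(16/5)⁴)/(360·4·100000) = 4572/48828125 m
Load 3 — point force P=13 kN at a=8/3 m (b=L-a=4/3):
  y_3 = -Pa(L-x)(2Lx-a²-x²)/(6LEI)  [x>a] = -13·(8/3)·(4-(16/5))·(2·4·(16/5)-(8/3)²-(16/5)²)/(6·4·100000) = -3016/31640625 m
Load 4 — point force P=19 kN at a=12/5 m (b=L-a=8/5):
  y_4 = -Pa(L-x)(2Lx-a²-x²)/(6LEI)  [x>a] = -19·(12/5)·(4-(16/5))·(2·4·(16/5)-(12/5)²-(16/5)²)/(6·4·100000) = -57/390625 m
Superposition: y = Σ y_i = -4491797/15820312500 m ≈ -0.000284 m

y(16/5) = -4491797/15820312500 m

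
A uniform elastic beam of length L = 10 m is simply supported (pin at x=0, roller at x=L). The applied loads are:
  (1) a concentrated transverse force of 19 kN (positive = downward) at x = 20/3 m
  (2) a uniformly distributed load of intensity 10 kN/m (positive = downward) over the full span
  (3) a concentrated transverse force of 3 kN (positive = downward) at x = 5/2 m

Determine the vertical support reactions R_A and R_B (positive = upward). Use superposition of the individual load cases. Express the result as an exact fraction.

Load 1 — point force P=19 kN at a=20/3 m (b=L-a=10/3):
  R_A = Pb/L = 19·(10/3)/10 = 19/3 kN
  R_B = Pa/L = 19·(20/3)/10 = 38/3 kN
Load 2 — uniform load w=10 kN/m over full span:
  R_A = wL/2 = 10·10/2 = 50 kN
  R_B = wL/2 = 10·10/2 = 50 kN
Load 3 — point force P=3 kN at a=5/2 m (b=L-a=15/2):
  R_A = Pb/L = 3·(15/2)/10 = 9/4 kN
  R_B = Pa/L = 3·(5/2)/10 = 3/4 kN
Superposition: R_A = 703/12 kN, R_B = 761/12 kN

R_A = 703/12 kN, R_B = 761/12 kN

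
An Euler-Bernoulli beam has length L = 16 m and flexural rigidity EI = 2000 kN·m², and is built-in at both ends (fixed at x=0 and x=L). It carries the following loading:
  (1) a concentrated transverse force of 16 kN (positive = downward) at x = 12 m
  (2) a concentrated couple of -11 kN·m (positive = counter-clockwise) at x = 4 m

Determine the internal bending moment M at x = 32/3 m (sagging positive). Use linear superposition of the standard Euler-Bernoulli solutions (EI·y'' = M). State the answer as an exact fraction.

Load 1 — point force P=16 kN at a=12 m (b=L-a=4):
  M_1 = Pb²(3a+b)x/L³ - Pab²/L²  [x≤a] = 16·4²·(3·12+4)·(32/3)/16³ - 16·12·4²/16² = 44/3 kN·m
Load 2 — applied couple M₀=-11 kN·m at a=4 m (b=L-a=12):
  M_2 = R_Ax - M_A - M₀  [x>a] with R_A=-99/128, M_A=33/16 = (-99/128)·(32/3) - (33/16) - (-11) = 11/16 kN·m
Superposition: M = Σ M_i = 737/48 kN·m ≈ 15.354167 kN·m

M(32/3) = 737/48 kN·m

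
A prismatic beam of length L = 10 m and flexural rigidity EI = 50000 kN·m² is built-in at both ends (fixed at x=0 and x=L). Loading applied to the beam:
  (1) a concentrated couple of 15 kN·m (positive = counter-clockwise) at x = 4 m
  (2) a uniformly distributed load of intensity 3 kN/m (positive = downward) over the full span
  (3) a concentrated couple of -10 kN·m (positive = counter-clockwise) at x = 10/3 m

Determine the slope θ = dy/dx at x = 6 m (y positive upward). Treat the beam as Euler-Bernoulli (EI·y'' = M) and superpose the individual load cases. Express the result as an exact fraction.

Load 1 — applied couple M₀=15 kN·m at a=4 m (b=L-a=6):
  θ_1 = (R_Ax²/2 - M_Ax - M₀(x-a))/EI  [x>a] with R_A=54/25, M_A=9/5 = ((54/25)·6²/2 - (9/5)·6 - 15·(6-4))/50000 = -3/78125 rad
Load 2 — uniform load w=3 kN/m over full span:
  θ_2 = -wx(L-x)(L-2x)/(12EI) = -3·6·(10-6)·(10-2·6)/(12·50000) = 3/12500 rad
Load 3 — applied couple M₀=-10 kN·m at a=10/3 m (b=L-a=20/3):
  θ_3 = (R_Ax²/2 - M_Ax - M₀(x-a))/EI  [x>a] with R_A=-4/3, M_A=0 = ((-4/3)·6²/2 - 0·6 - (-10)·(6-(10/3)))/50000 = 1/18750 rad
Superposition: θ = Σ θ_i = 239/937500 rad ≈ 0.000255 rad

θ(6) = 239/937500 rad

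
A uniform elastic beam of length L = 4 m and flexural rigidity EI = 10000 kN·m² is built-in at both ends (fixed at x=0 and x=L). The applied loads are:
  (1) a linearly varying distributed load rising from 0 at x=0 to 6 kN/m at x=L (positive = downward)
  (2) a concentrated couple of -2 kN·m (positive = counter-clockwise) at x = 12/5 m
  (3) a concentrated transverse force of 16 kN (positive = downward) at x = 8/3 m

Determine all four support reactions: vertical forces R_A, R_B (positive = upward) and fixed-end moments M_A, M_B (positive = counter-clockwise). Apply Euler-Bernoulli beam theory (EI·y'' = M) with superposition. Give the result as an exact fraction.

R_A = 4744/675 kN, M_A = 4928/675 kN·m, R_B = 14156/675 kN, M_B = -9802/675 kN·m

Load 1 — triangular load w₀=6 kN/m (0→w₀ over full span):
  R_A = 3w₀L/20 = 3·6·4/20 = 18/5 kN
  M_A = w₀L²/30 = 6·4²/30 = 16/5 kN·m
  R_B = 7w₀L/20 = 7·6·4/20 = 42/5 kN
  M_B = -w₀L²/20 = -6·4²/20 = -24/5 kN·m
Load 2 — applied couple M₀=-2 kN·m at a=12/5 m (b=L-a=8/5):
  R_A = 6M₀ab/L³ = 6·(-2)·(12/5)·(8/5)/4³ = -18/25 kN
  M_A = M₀b(2a-b)/L² = (-2)·(8/5)·(2·(12/5)-(8/5))/4² = -16/25 kN·m
  R_B = -6M₀ab/L³ = -6·(-2)·(12/5)·(8/5)/4³ = 18/25 kN
  M_B = M₀a(2b-a)/L² = (-2)·(12/5)·(2·(8/5)-(12/5))/4² = -6/25 kN·m
Load 3 — point force P=16 kN at a=8/3 m (b=L-a=4/3):
  R_A = Pb²(3a+b)/L³ = 16·(4/3)²·(3·(8/3)+(4/3))/4³ = 112/27 kN
  M_A = Pab²/L² = 16·(8/3)·(4/3)²/4² = 128/27 kN·m
  R_B = Pa²(a+3b)/L³ = 16·(8/3)²·((8/3)+3·(4/3))/4³ = 320/27 kN
  M_B = -Pa²b/L² = -16·(8/3)²·(4/3)/4² = -256/27 kN·m
Superposition: R_A = 4744/675 kN, M_A = 4928/675 kN·m, R_B = 14156/675 kN, M_B = -9802/675 kN·m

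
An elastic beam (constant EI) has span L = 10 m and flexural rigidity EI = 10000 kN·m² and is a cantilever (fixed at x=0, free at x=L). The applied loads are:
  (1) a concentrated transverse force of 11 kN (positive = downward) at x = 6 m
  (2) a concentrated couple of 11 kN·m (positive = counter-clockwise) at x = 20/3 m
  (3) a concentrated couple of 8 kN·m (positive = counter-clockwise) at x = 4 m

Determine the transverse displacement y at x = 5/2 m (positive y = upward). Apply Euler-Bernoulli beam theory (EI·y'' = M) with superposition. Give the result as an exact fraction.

y(5/2) = -227/19200 m

Load 1 — point force P=11 kN at a=6 m (b=L-a=4):
  y_1 = -Px²(3a-x)/(6EI)  [x≤a] = -11·(5/2)²·(3·6-(5/2))/(6·10000) = -341/19200 m
Load 2 — applied couple M₀=11 kN·m at a=20/3 m (b=L-a=10/3):
  y_2 = M₀x²/(2EI)  [x≤a] = 11·(5/2)²/(2·10000) = 11/3200 m
Load 3 — applied couple M₀=8 kN·m at a=4 m (b=L-a=6):
  y_3 = M₀x²/(2EI)  [x≤a] = 8·(5/2)²/(2·10000) = 1/400 m
Superposition: y = Σ y_i = -227/19200 m ≈ -0.011823 m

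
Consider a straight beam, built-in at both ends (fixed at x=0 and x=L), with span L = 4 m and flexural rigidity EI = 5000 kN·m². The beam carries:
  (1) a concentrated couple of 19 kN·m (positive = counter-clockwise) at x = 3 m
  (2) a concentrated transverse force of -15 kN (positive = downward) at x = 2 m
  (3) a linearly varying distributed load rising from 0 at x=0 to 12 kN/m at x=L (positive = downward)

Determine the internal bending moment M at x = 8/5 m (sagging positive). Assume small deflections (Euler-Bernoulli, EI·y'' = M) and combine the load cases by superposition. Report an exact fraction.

Load 1 — applied couple M₀=19 kN·m at a=3 m (b=L-a=1):
  M_1 = R_Ax - M_A  [x≤a] with R_A=171/32, M_A=95/16 = (171/32)·(8/5) - (95/16) = 209/80 kN·m
Load 2 — point force P=-15 kN at a=2 m (b=L-a=2):
  M_2 = Pb²(3a+b)x/L³ - Pab²/L²  [x≤a] = (-15)·2²·(3·2+2)·(8/5)/4³ - (-15)·2·2²/4² = -9/2 kN·m
Load 3 — triangular load w₀=12 kN/m (0→w₀ over full span):
  M_3 = 3w₀Lx/20 - w₀L²/30 - w₀x³/(6L) = 3·12·4·(8/5)/20 - 12·4²/30 - 12·(8/5)³/(6·4) = 384/125 kN·m
Superposition: M = Σ M_i = 2369/2000 kN·m ≈ 1.184500 kN·m

M(8/5) = 2369/2000 kN·m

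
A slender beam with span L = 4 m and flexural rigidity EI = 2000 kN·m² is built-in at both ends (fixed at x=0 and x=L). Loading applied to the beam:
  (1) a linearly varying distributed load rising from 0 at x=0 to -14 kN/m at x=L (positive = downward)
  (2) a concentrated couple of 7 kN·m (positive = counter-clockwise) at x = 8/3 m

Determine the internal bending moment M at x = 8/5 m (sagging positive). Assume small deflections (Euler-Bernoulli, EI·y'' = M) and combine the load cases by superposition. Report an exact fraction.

M(8/5) = -273/125 kN·m

Load 1 — triangular load w₀=-14 kN/m (0→w₀ over full span):
  M_1 = 3w₀Lx/20 - w₀L²/30 - w₀x³/(6L) = 3·(-14)·4·(8/5)/20 - (-14)·4²/30 - (-14)·(8/5)³/(6·4) = -448/125 kN·m
Load 2 — applied couple M₀=7 kN·m at a=8/3 m (b=L-a=4/3):
  M_2 = R_Ax - M_A  [x≤a] with R_A=7/3, M_A=7/3 = (7/3)·(8/5) - (7/3) = 7/5 kN·m
Superposition: M = Σ M_i = -273/125 kN·m ≈ -2.184000 kN·m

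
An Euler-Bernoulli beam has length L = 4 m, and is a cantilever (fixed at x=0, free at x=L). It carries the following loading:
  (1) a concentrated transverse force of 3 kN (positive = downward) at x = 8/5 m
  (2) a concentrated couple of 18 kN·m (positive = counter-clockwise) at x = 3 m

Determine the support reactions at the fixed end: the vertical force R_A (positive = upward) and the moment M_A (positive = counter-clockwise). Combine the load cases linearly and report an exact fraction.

R_A = 3 kN, M_A = -66/5 kN·m

Load 1 — point force P=3 kN at a=8/5 m (b=L-a=12/5):
  R_A = P = 3 kN
  M_A = Pa = 3·(8/5) = 24/5 kN·m
Load 2 — applied couple M₀=18 kN·m at a=3 m (b=L-a=1):
  R_A = 0 kN
  M_A = -M₀ = -18 kN·m
Superposition: R_A = 3 kN, M_A = -66/5 kN·m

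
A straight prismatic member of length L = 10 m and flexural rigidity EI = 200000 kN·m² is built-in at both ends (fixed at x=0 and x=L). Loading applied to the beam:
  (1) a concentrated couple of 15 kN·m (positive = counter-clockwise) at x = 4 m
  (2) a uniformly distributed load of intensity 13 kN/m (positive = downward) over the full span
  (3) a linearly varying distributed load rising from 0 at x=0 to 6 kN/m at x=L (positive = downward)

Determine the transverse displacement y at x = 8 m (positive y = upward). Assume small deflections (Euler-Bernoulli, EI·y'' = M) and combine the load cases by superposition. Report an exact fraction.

Load 1 — applied couple M₀=15 kN·m at a=4 m (b=L-a=6):
  y_1 = (R_Ax³/6 - M_Ax²/2 - M₀(x-a)²/2)/EI  [x>a] with R_A=54/25, M_A=9/5 = ((54/25)·8³/6 - (9/5)·8²/2 - 15·(8-4)²/2)/200000 = 21/625000 m
Load 2 — uniform load w=13 kN/m over full span:
  y_2 = -wx²(L-x)²/(24EI) = -13·8²·(10-8)²/(24·200000) = -13/18750 m
Load 3 — triangular load w₀=6 kN/m (0→w₀ over full span):
  y_3 = -w₀x²(L-x)²(x+2L)/(120LEI) = -6·8²·(10-8)²·(8+2·10)/(120·10·200000) = -14/78125 m
Superposition: y = Σ y_i = -1573/1875000 m ≈ -0.000839 m

y(8) = -1573/1875000 m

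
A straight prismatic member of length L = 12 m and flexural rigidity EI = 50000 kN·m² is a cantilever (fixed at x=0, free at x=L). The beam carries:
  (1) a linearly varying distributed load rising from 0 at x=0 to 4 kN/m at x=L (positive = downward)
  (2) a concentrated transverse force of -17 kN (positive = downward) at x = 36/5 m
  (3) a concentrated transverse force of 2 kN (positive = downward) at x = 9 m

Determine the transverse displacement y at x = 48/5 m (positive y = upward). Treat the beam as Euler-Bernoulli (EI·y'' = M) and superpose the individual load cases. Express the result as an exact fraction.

y(48/5) = -45264069/781250000 m

Load 1 — triangular load w₀=4 kN/m (0→w₀ over full span):
  y_1 = (w₀Lx³/12-w₀L²x²/6-w₀x⁵/(120L))/EI = (4·12·(48/5)³/12-4·12²·(48/5)²/6-4·(48/5)⁵/(120·12))/50000 = -5405184/48828125 m
Load 2 — point force P=-17 kN at a=36/5 m (b=L-a=24/5):
  y_2 = -Pa²(3x-a)/(6EI)  [x>a] = -(-17)·(36/5)²·(3·(48/5)-(36/5))/(6·50000) = 24786/390625 m
Load 3 — point force P=2 kN at a=9 m (b=L-a=3):
  y_3 = -Pa²(3x-a)/(6EI)  [x>a] = -2·9²·(3·(48/5)-9)/(6·50000) = -2673/250000 m
Superposition: y = Σ y_i = -45264069/781250000 m ≈ -0.057938 m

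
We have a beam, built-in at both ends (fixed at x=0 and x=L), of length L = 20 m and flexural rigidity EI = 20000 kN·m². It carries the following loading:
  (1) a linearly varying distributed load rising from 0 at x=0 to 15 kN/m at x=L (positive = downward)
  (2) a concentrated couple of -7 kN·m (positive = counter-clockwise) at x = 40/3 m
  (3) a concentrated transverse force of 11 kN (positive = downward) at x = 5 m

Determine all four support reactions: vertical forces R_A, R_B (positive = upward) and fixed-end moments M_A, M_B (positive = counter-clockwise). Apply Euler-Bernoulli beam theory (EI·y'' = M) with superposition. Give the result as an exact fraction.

R_A = 25831/480 kN, M_A = 10973/48 kN·m, R_B = 51449/480 kN, M_B = -4965/16 kN·m

Load 1 — triangular load w₀=15 kN/m (0→w₀ over full span):
  R_A = 3w₀L/20 = 3·15·20/20 = 45 kN
  M_A = w₀L²/30 = 15·20²/30 = 200 kN·m
  R_B = 7w₀L/20 = 7·15·20/20 = 105 kN
  M_B = -w₀L²/20 = -15·20²/20 = -300 kN·m
Load 2 — applied couple M₀=-7 kN·m at a=40/3 m (b=L-a=20/3):
  R_A = 6M₀ab/L³ = 6·(-7)·(40/3)·(20/3)/20³ = -7/15 kN
  M_A = M₀b(2a-b)/L² = (-7)·(20/3)·(2·(40/3)-(20/3))/20² = -7/3 kN·m
  R_B = -6M₀ab/L³ = -6·(-7)·(40/3)·(20/3)/20³ = 7/15 kN
  M_B = M₀a(2b-a)/L² = (-7)·(40/3)·(2·(20/3)-(40/3))/20² = 0 kN·m
Load 3 — point force P=11 kN at a=5 m (b=L-a=15):
  R_A = Pb²(3a+b)/L³ = 11·15²·(3·5+15)/20³ = 297/32 kN
  M_A = Pab²/L² = 11·5·15²/20² = 495/16 kN·m
  R_B = Pa²(a+3b)/L³ = 11·5²·(5+3·15)/20³ = 55/32 kN
  M_B = -Pa²b/L² = -11·5²·15/20² = -165/16 kN·m
Superposition: R_A = 25831/480 kN, M_A = 10973/48 kN·m, R_B = 51449/480 kN, M_B = -4965/16 kN·m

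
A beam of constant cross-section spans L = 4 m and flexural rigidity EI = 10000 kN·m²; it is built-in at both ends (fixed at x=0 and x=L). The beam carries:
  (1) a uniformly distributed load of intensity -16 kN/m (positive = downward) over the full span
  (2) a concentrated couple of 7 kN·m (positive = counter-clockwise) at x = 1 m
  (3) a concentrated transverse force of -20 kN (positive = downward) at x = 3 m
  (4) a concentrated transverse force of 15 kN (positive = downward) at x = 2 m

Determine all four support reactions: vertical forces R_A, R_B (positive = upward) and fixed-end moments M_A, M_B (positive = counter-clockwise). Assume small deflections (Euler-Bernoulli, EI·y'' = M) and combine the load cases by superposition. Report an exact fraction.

R_A = -821/32 kN, M_A = -907/48 kN·m, R_B = -1387/32 kN, M_B = 1309/48 kN·m

Load 1 — uniform load w=-16 kN/m over full span:
  R_A = wL/2 = (-16)·4/2 = -32 kN
  M_A = wL²/12 = (-16)·4²/12 = -64/3 kN·m
  R_B = wL/2 = (-16)·4/2 = -32 kN
  M_B = -wL²/12 = -(-16)·4²/12 = 64/3 kN·m
Load 2 — applied couple M₀=7 kN·m at a=1 m (b=L-a=3):
  R_A = 6M₀ab/L³ = 6·7·1·3/4³ = 63/32 kN
  M_A = M₀b(2a-b)/L² = 7·3·(2·1-3)/4² = -21/16 kN·m
  R_B = -6M₀ab/L³ = -6·7·1·3/4³ = -63/32 kN
  M_B = M₀a(2b-a)/L² = 7·1·(2·3-1)/4² = 35/16 kN·m
Load 3 — point force P=-20 kN at a=3 m (b=L-a=1):
  R_A = Pb²(3a+b)/L³ = (-20)·1²·(3·3+1)/4³ = -25/8 kN
  M_A = Pab²/L² = (-20)·3·1²/4² = -15/4 kN·m
  R_B = Pa²(a+3b)/L³ = (-20)·3²·(3+3·1)/4³ = -135/8 kN
  M_B = -Pa²b/L² = -(-20)·3²·1/4² = 45/4 kN·m
Load 4 — point force P=15 kN at a=2 m (b=L-a=2):
  R_A = Pb²(3a+b)/L³ = 15·2²·(3·2+2)/4³ = 15/2 kN
  M_A = Pab²/L² = 15·2·2²/4² = 15/2 kN·m
  R_B = Pa²(a+3b)/L³ = 15·2²·(2+3·2)/4³ = 15/2 kN
  M_B = -Pa²b/L² = -15·2²·2/4² = -15/2 kN·m
Superposition: R_A = -821/32 kN, M_A = -907/48 kN·m, R_B = -1387/32 kN, M_B = 1309/48 kN·m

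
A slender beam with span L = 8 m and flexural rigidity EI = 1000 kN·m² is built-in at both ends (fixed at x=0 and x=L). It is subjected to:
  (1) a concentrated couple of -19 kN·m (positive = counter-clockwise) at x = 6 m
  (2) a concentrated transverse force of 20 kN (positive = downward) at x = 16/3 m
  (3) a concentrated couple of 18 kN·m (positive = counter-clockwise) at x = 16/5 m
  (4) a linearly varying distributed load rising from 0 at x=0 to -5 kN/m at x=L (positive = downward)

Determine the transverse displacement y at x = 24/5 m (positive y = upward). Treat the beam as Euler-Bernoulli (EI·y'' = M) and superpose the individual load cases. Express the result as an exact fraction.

Load 1 — applied couple M₀=-19 kN·m at a=6 m (b=L-a=2):
  y_1 = (R_Ax³/6 - M_Ax²/2)/EI  [x≤a] with R_A=-171/64, M_A=-95/16 = ((-171/64)·(24/5)³/6 - (-95/16)·(24/5)²/2)/1000 = 1197/62500 m
Load 2 — point force P=20 kN at a=16/3 m (b=L-a=8/3):
  y_2 = -Pb²x²(3aL-(3a+b)x)/(6L³EI)  [x≤a] = -20·(8/3)²·(24/5)²·(3·(16/3)·8-(3·(16/3)+(8/3))·(24/5))/(6·8³·1000) = -128/3125 m
Load 3 — applied couple M₀=18 kN·m at a=16/5 m (b=L-a=24/5):
  y_3 = (R_Ax³/6 - M_Ax²/2 - M₀(x-a)²/2)/EI  [x>a] with R_A=81/25, M_A=54/25 = ((81/25)·(24/5)³/6 - (54/25)·(24/5)²/2 - 18·((24/5)-(16/5))²/2)/1000 = 4608/390625 m
Load 4 — triangular load w₀=-5 kN/m (0→w₀ over full span):
  y_4 = -w₀x²(L-x)²(x+2L)/(120LEI) = -(-5)·(24/5)²·(8-(24/5))²·((24/5)+2·8)/(120·8·1000) = 9984/390625 m
Superposition: y = Σ y_i = 24293/1562500 m ≈ 0.015548 m

y(24/5) = 24293/1562500 m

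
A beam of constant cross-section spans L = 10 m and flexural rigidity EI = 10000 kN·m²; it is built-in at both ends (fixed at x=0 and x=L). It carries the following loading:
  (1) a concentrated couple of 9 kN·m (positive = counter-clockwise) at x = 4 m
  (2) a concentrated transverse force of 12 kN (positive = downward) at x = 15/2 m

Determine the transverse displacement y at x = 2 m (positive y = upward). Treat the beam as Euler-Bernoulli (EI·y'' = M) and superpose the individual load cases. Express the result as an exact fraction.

y(2) = -4591/5000000 m

Load 1 — applied couple M₀=9 kN·m at a=4 m (b=L-a=6):
  y_1 = (R_Ax³/6 - M_Ax²/2)/EI  [x≤a] with R_A=162/125, M_A=27/25 = ((162/125)·2³/6 - (27/25)·2²/2)/10000 = -27/625000 m
Load 2 — point force P=12 kN at a=15/2 m (b=L-a=5/2):
  y_2 = -Pb²x²(3aL-(3a+b)x)/(6L³EI)  [x≤a] = -12·(5/2)²·2²·(3·(15/2)·10-(3·(15/2)+(5/2))·2)/(6·10³·10000) = -7/8000 m
Superposition: y = Σ y_i = -4591/5000000 m ≈ -0.000918 m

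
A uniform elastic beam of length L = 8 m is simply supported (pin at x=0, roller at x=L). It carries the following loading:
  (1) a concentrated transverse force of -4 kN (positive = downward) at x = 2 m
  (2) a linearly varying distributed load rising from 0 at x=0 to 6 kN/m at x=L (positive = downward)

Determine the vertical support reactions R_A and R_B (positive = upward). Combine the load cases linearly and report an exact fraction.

Load 1 — point force P=-4 kN at a=2 m (b=L-a=6):
  R_A = Pb/L = (-4)·6/8 = -3 kN
  R_B = Pa/L = (-4)·2/8 = -1 kN
Load 2 — triangular load w₀=6 kN/m (0→w₀ over full span):
  R_A = w₀L/6 = 6·8/6 = 8 kN
  R_B = w₀L/3 = 6·8/3 = 16 kN
Superposition: R_A = 5 kN, R_B = 15 kN

R_A = 5 kN, R_B = 15 kN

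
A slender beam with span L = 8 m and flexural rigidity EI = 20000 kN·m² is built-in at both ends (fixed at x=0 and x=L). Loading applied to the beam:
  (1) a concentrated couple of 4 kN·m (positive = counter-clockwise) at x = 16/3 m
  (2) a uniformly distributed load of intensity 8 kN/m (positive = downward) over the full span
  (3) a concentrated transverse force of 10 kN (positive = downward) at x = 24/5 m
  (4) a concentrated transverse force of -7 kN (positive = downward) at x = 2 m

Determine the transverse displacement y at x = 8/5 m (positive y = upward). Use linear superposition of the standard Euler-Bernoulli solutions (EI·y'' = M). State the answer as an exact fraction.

Load 1 — applied couple M₀=4 kN·m at a=16/3 m (b=L-a=8/3):
  y_1 = (R_Ax³/6 - M_Ax²/2)/EI  [x≤a] with R_A=2/3, M_A=4/3 = ((2/3)·(8/5)³/6 - (4/3)·(8/5)²/2)/20000 = -44/703125 m
Load 2 — uniform load w=8 kN/m over full span:
  y_2 = -wx²(L-x)²/(24EI) = -8·(8/5)²·(8-(8/5))²/(24·20000) = -2048/1171875 m
Load 3 — point force P=10 kN at a=24/5 m (b=L-a=16/5):
  y_3 = -Pb²x²(3aL-(3a+b)x)/(6L³EI)  [x≤a] = -10·(16/5)²·(8/5)²·(3·(24/5)·8-(3·(24/5)+(16/5))·(8/5))/(6·8³·20000) = -2176/5859375 m
Load 4 — point force P=-7 kN at a=2 m (b=L-a=6):
  y_4 = -Pb²x²(3aL-(3a+b)x)/(6L³EI)  [x≤a] = -(-7)·6²·(8/5)²·(3·2·8-(3·2+6)·(8/5))/(6·8³·20000) = 189/625000 m
Superposition: y = Σ y_i = -264259/140625000 m ≈ -0.001879 m

y(8/5) = -264259/140625000 m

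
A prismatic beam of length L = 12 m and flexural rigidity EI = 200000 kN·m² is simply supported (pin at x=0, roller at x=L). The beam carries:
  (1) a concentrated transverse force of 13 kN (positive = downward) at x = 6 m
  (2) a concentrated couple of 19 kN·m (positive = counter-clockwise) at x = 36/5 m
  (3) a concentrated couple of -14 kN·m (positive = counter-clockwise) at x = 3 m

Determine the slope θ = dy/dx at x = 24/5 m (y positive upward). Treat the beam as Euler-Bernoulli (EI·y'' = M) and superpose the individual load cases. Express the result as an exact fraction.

θ(24/5) = -5113/20000000 rad

Load 1 — point force P=13 kN at a=6 m (b=L-a=6):
  θ_1 = -Pb(L²-b²-3x²)/(6LEI)  [x≤a] = -13·6·(12²-6²-3·(24/5)²)/(6·12·200000) = -1053/5000000 rad
Load 2 — applied couple M₀=19 kN·m at a=36/5 m (b=L-a=24/5):
  θ_2 = (M₀x²/(2L)+C₁)/EI  [x≤a] with C₁=M₀(3b²-L²)/(6L)=-494/25 = (19·(24/5)²/(2·12)+(-494/25))/200000 = -19/2500000 rad
Load 3 — applied couple M₀=-14 kN·m at a=3 m (b=L-a=9):
  θ_3 = (M₀x²/(2L)-M₀(x-a)+C₁)/EI  [x>a] with C₁=M₀(3b²-L²)/(6L)=-77/4 = ((-14)·(24/5)²/(2·12)-(-14)·((24/5)-3)+(-77/4))/200000 = -749/20000000 rad
Superposition: θ = Σ θ_i = -5113/20000000 rad ≈ -0.000256 rad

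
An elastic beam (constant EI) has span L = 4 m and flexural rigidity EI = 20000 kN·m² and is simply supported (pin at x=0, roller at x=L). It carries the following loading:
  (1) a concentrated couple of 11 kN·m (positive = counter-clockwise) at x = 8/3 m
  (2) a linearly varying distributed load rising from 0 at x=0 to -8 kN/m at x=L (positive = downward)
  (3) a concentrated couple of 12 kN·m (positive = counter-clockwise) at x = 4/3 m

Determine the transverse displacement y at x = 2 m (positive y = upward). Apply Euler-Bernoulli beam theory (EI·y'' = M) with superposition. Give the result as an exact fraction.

Load 1 — applied couple M₀=11 kN·m at a=8/3 m (b=L-a=4/3):
  y_1 = (M₀x³/(6L)+C₁x)/EI  [x≤a] with C₁=M₀(3b²-L²)/(6L)=-44/9 = (11·2³/(6·4)+(-44/9)·2)/20000 = -11/36000 m
Load 2 — triangular load w₀=-8 kN/m (0→w₀ over full span):
  y_2 = -w₀x(7L⁴-10L²x²+3x⁴)/(360LEI) = -(-8)·2·(7·4⁴-10·4²·2²+3·2⁴)/(360·4·20000) = 1/1500 m
Load 3 — applied couple M₀=12 kN·m at a=4/3 m (b=L-a=8/3):
  y_3 = (M₀x³/(6L)-M₀(x-a)²/2+C₁x)/EI  [x>a] with C₁=M₀(3b²-L²)/(6L)=8/3 = (12·2³/(6·4)-12·(2-(4/3))²/2+(8/3)·2)/20000 = 1/3000 m
Superposition: y = Σ y_i = 1/1440 m ≈ 0.000694 m

y(2) = 1/1440 m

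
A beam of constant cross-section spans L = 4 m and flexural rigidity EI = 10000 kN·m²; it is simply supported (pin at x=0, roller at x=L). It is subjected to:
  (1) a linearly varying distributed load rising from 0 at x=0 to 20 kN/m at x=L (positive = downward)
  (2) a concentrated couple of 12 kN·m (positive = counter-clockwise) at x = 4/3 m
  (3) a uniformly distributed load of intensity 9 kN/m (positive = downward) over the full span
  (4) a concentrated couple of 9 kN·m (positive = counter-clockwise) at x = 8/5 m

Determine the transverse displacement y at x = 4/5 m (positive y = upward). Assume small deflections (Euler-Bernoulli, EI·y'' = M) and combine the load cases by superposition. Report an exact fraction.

y(4/5) = -39421/11718750 m

Load 1 — triangular load w₀=20 kN/m (0→w₀ over full span):
  y_1 = -w₀x(7L⁴-10L²x²+3x⁴)/(360LEI) = -20·(4/5)·(7·4⁴-10·4²·(4/5)²+3·(4/5)⁴)/(360·4·10000) = -11008/5859375 m
Load 2 — applied couple M₀=12 kN·m at a=4/3 m (b=L-a=8/3):
  y_2 = (M₀x³/(6L)+C₁x)/EI  [x≤a] with C₁=M₀(3b²-L²)/(6L)=8/3 = (12·(4/5)³/(6·4)+(8/3)·(4/5))/10000 = 56/234375 m
Load 3 — uniform load w=9 kN/m over full span:
  y_3 = -wx(L³-2Lx²+x³)/(24EI) = -9·(4/5)·(4³-2·4·(4/5)²+(4/5)³)/(24·10000) = -696/390625 m
Load 4 — applied couple M₀=9 kN·m at a=8/5 m (b=L-a=12/5):
  y_4 = (M₀x³/(6L)+C₁x)/EI  [x≤a] with C₁=M₀(3b²-L²)/(6L)=12/25 = (9·(4/5)³/(6·4)+(12/25)·(4/5))/10000 = 9/156250 m
Superposition: y = Σ y_i = -39421/11718750 m ≈ -0.003364 m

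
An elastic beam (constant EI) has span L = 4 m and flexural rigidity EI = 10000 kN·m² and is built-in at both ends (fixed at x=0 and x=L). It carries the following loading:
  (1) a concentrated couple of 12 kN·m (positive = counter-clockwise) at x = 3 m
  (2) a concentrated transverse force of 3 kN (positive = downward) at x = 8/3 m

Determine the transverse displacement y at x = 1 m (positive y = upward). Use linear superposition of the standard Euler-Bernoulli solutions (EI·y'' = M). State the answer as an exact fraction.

Load 1 — applied couple M₀=12 kN·m at a=3 m (b=L-a=1):
  y_1 = (R_Ax³/6 - M_Ax²/2)/EI  [x≤a] with R_A=27/8, M_A=15/4 = ((27/8)·1³/6 - (15/4)·1²/2)/10000 = -21/160000 m
Load 2 — point force P=3 kN at a=8/3 m (b=L-a=4/3):
  y_2 = -Pb²x²(3aL-(3a+b)x)/(6L³EI)  [x≤a] = -3·(4/3)²·1²·(3·(8/3)·4-(3·(8/3)+(4/3))·1)/(6·4³·10000) = -17/540000 m
Superposition: y = Σ y_i = -703/4320000 m ≈ -0.000163 m

y(1) = -703/4320000 m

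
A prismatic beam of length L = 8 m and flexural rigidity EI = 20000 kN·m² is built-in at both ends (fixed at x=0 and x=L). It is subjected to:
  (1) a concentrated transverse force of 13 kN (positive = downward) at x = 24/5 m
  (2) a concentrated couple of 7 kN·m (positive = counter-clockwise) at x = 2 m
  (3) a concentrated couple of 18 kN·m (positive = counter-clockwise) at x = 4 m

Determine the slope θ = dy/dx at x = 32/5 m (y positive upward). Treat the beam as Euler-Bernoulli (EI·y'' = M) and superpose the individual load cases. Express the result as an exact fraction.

Load 1 — point force P=13 kN at a=24/5 m (b=L-a=16/5):
  θ_1 = Pa²(L-x)(2bL-(3b+a)(L-x))/(2L³EI)  [x>a] = 13·(24/5)²·(8-(32/5))·(2·(16/5)·8-(3·(16/5)+(24/5))·(8-(32/5)))/(2·8³·20000) = 1287/1953125 rad
Load 2 — applied couple M₀=7 kN·m at a=2 m (b=L-a=6):
  θ_2 = (R_Ax²/2 - M_Ax - M₀(x-a))/EI  [x>a] with R_A=63/64, M_A=-21/16 = ((63/64)·(32/5)²/2 - (-21/16)·(32/5) - 7·((32/5)-2))/20000 = -7/62500 rad
Load 3 — applied couple M₀=18 kN·m at a=4 m (b=L-a=4):
  θ_3 = (R_Ax²/2 - M_Ax - M₀(x-a))/EI  [x>a] with R_A=27/8, M_A=9/2 = ((27/8)·(32/5)²/2 - (9/2)·(32/5) - 18·((32/5)-4))/20000 = -9/62500 rad
Superposition: θ = Σ θ_i = 787/1953125 rad ≈ 0.000403 rad

θ(32/5) = 787/1953125 rad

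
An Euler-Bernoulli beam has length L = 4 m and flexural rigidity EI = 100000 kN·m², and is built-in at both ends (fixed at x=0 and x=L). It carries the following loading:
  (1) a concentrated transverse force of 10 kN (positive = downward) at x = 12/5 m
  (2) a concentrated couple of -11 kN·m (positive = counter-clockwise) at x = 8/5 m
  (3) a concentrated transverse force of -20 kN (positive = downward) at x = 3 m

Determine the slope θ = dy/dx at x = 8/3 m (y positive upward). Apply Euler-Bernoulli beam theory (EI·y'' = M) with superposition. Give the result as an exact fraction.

Load 1 — point force P=10 kN at a=12/5 m (b=L-a=8/5):
  θ_1 = Pa²(L-x)(2bL-(3b+a)(L-x))/(2L³EI)  [x>a] = 10·(12/5)²·(4-(8/3))·(2·(8/5)·4-(3·(8/5)+(12/5))·(4-(8/3)))/(2·4³·100000) = 3/156250 rad
Load 2 — applied couple M₀=-11 kN·m at a=8/5 m (b=L-a=12/5):
  θ_2 = (R_Ax²/2 - M_Ax - M₀(x-a))/EI  [x>a] with R_A=-99/25, M_A=-33/25 = ((-99/25)·(8/3)²/2 - (-33/25)·(8/3) - (-11)·((8/3)-(8/5)))/100000 = 11/937500 rad
Load 3 — point force P=-20 kN at a=3 m (b=L-a=1):
  θ_3 = -Pb²x(2aL-(3a+b)x)/(2L³EI)  [x≤a] = -(-20)·1²·(8/3)·(2·3·4-(3·3+1)·(8/3))/(2·4³·100000) = -1/90000 rad
Superposition: θ = Σ θ_i = 223/11250000 rad ≈ 0.000020 rad

θ(8/3) = 223/11250000 rad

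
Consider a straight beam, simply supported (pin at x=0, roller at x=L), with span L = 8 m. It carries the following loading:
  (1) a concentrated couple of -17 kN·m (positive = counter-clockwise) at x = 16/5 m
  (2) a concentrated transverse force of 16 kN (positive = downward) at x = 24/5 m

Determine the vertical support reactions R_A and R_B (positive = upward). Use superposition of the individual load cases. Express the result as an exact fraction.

R_A = 171/40 kN, R_B = 469/40 kN

Load 1 — applied couple M₀=-17 kN·m at a=16/5 m (b=L-a=24/5):
  R_A = M₀/L = (-17)/8 = -17/8 kN
  R_B = -M₀/L = -(-17)/8 = 17/8 kN
Load 2 — point force P=16 kN at a=24/5 m (b=L-a=16/5):
  R_A = Pb/L = 16·(16/5)/8 = 32/5 kN
  R_B = Pa/L = 16·(24/5)/8 = 48/5 kN
Superposition: R_A = 171/40 kN, R_B = 469/40 kN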